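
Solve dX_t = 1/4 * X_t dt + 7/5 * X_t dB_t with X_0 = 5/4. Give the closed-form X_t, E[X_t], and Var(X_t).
X_t = 5/4 * exp((-73/100) t + (7/5) B_t); E[X_t] = 5*exp(t/4)/4; Var(X_t) = 25*(exp(49*t/25) - 1)*exp(t/2)/16

For GBM dX = mu X dt + sigma X dB with X_0 = x_0, apply Itô to Y = log X: dY = (mu - sigma^2/2) dt + sigma dB, so Y_t = log(x_0) + (mu - sigma^2/2) t + sigma B_t and hence X_t = x_0 * exp((mu - sigma^2/2) t + sigma B_t).
With mu = 1/4, sigma = 7/5, x_0 = 5/4, this gives:
  X_t = 5/4 * exp((-73/100) * t + (7/5) * B_t).
Since sigma*B_t ~ Normal(0, sigma^2 t), E[exp(sigma*B_t)] = exp(sigma^2 t / 2); so E[X_t] = x_0 * exp((mu - sigma^2/2) t) * exp(sigma^2 t / 2) = x_0 * exp(mu t) = 5*exp(t/4)/4.
Var(X_t) = E[X_t^2] - (E[X_t])^2 = x_0^2 * exp(2 mu t) * (exp(sigma^2 t) - 1) = 25*(exp(49*t/25) - 1)*exp(t/2)/16.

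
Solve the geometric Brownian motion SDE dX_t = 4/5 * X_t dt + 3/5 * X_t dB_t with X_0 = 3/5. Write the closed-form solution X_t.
X_t = 3/5 * exp((31/50) * t + (3/5) * B_t)

For GBM dX = mu X dt + sigma X dB with X_0 = x_0, apply Itô to Y = log X: dY = (mu - sigma^2/2) dt + sigma dB, so Y_t = log(x_0) + (mu - sigma^2/2) t + sigma B_t and hence X_t = x_0 * exp((mu - sigma^2/2) t + sigma B_t).
With mu = 4/5, sigma = 3/5, x_0 = 3/5, this gives:
  X_t = 3/5 * exp((31/50) * t + (3/5) * B_t).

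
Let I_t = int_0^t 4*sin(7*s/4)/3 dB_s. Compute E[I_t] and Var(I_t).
E[I_t] = 0; Var(I_t) = 8*t/9 - 16*sin(7*t/2)/63

The Itô integral of a deterministic integrand f(s) has mean 0 because each increment f(s) * (B_{s+ds} - B_s) has mean 0. By the Itô isometry:
  Var( int_0^t f(s) dB_s ) = E[ (int_0^t f(s) dB_s)^2 ] = int_0^t f(s)^2 ds.
Here f(s) = 4*sin(7*s/4)/3, so f(s)^2 = 16*sin(7*s/4)^2/9. Integrate:
  int_0^t (16*sin(7*s/4)^2/9) ds = 8*t/9 - 16*sin(7*t/2)/63.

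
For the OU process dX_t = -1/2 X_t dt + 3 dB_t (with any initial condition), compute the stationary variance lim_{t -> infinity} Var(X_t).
lim Var(X_t) = 9

The OU SDE dX = -theta X dt + sigma dB admits the integrating factor exp(theta t): d(exp(theta t) X_t) = sigma exp(theta t) dB_t. Integrating from 0 to t gives X_t = x_0 * exp(-theta t) + sigma * int_0^t exp(-theta (t-s)) dB_s for any initial x_0. The Itô integral has variance (by the Itô isometry) sigma^2 * int_0^t exp(-2 theta (t - s)) ds = sigma^2 * (1 - exp(-2 theta t)) / (2 theta), independent of x_0.
With theta = 1/2, sigma = 3:
  Var(X_t) = (3)^2 * (1 - exp(-2*1/2 t)) / (2 * 1/2) = 9 - 9*exp(-t).
As t -> infinity, exp(-2*1/2 t) -> 0, so the stationary variance is sigma^2 / (2 theta) = 9.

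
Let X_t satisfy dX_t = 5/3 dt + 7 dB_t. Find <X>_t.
<X>_t = 49*t

For an Itô process dX_t = a(t) dt + b(t) dB_t, the quadratic variation is <X>_t = int_0^t b(s)^2 ds (the drift term does not contribute). Here b(s) = 7, so
  b(s)^2 = 49.
Integrating from 0 to t:
  <X>_t = int_0^t (49) ds = 49*t.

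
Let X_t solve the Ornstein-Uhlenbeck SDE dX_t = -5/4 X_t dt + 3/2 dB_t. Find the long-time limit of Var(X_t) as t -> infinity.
lim Var(X_t) = 9/10

The OU SDE dX = -theta X dt + sigma dB admits the integrating factor exp(theta t): d(exp(theta t) X_t) = sigma exp(theta t) dB_t. Integrating from 0 to t gives X_t = x_0 * exp(-theta t) + sigma * int_0^t exp(-theta (t-s)) dB_s for any initial x_0. The Itô integral has variance (by the Itô isometry) sigma^2 * int_0^t exp(-2 theta (t - s)) ds = sigma^2 * (1 - exp(-2 theta t)) / (2 theta), independent of x_0.
With theta = 5/4, sigma = 3/2:
  Var(X_t) = (3/2)^2 * (1 - exp(-2*5/4 t)) / (2 * 5/4) = 9/10 - 9*exp(-5*t/2)/10.
As t -> infinity, exp(-2*5/4 t) -> 0, so the stationary variance is sigma^2 / (2 theta) = 9/10.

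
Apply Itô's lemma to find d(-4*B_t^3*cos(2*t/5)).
d(-4*B_t^3*cos(2*t/5)) = (8*B_t^3*sin(2*t/5)/5 - 12*B_t*cos(2*t/5)) dt + (-12*B_t^2*cos(2*t/5)) dB_t

Itô's formula for f(t, x): d f(t, B_t) = (f_t + (1/2) f_xx) dt + f_x dB_t. Compute partials of f(t, x) = -4*x^3*cos(2*t/5):
  f_t(t,x)  = 8*x^3*sin(2*t/5)/5
  f_x(t,x)  = -12*x^2*cos(2*t/5)
  f_xx(t,x) = -24*x*cos(2*t/5)
Assemble drift = f_t + (1/2) f_xx = 8*x^3*sin(2*t/5)/5 - 12*x*cos(2*t/5) and diffusion = f_x = -12*x^2*cos(2*t/5). Substituting x = B_t:
  d(-4*B_t^3*cos(2*t/5)) = (8*B_t^3*sin(2*t/5)/5 - 12*B_t*cos(2*t/5)) dt + (-12*B_t^2*cos(2*t/5)) dB_t.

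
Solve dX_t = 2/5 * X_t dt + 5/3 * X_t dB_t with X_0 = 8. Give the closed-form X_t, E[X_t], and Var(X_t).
X_t = 8 * exp((-89/90) t + (5/3) B_t); E[X_t] = 8*exp(2*t/5); Var(X_t) = 64*(exp(25*t/9) - 1)*exp(4*t/5)

For GBM dX = mu X dt + sigma X dB with X_0 = x_0, apply Itô to Y = log X: dY = (mu - sigma^2/2) dt + sigma dB, so Y_t = log(x_0) + (mu - sigma^2/2) t + sigma B_t and hence X_t = x_0 * exp((mu - sigma^2/2) t + sigma B_t).
With mu = 2/5, sigma = 5/3, x_0 = 8, this gives:
  X_t = 8 * exp((-89/90) * t + (5/3) * B_t).
Since sigma*B_t ~ Normal(0, sigma^2 t), E[exp(sigma*B_t)] = exp(sigma^2 t / 2); so E[X_t] = x_0 * exp((mu - sigma^2/2) t) * exp(sigma^2 t / 2) = x_0 * exp(mu t) = 8*exp(2*t/5).
Var(X_t) = E[X_t^2] - (E[X_t])^2 = x_0^2 * exp(2 mu t) * (exp(sigma^2 t) - 1) = 64*(exp(25*t/9) - 1)*exp(4*t/5).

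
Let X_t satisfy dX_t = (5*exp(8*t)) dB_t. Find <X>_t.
<X>_t = 25*exp(16*t)/16 - 25/16

For an Itô process dX_t = a(t) dt + b(t) dB_t, the quadratic variation is <X>_t = int_0^t b(s)^2 ds (the drift term does not contribute). Here b(s) = 5*exp(8*s), so
  b(s)^2 = 25*exp(16*s).
Integrating from 0 to t:
  <X>_t = int_0^t (25*exp(16*s)) ds = 25*exp(16*t)/16 - 25/16.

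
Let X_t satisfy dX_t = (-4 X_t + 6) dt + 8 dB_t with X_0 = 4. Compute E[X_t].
E[X_t] = 3/2 + 5*exp(-4*t)/2

Taking expectations and using E[dB_t] = 0, the mean m(t) = E[X_t] satisfies the ODE m'(t) = a m(t) + b with m(0) = x_0. With a = -4, b = 6, x_0 = 4, the solution is
  m(t) = x_0 * exp(a t) + (b/a) * (exp(a t) - 1)
       = 4 * exp((-4) t) + (6/(-4)) * (exp((-4) t) - 1)
       = 3/2 + 5*exp(-4*t)/2.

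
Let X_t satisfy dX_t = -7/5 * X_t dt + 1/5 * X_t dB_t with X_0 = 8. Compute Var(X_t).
Var(X_t) = (64*exp(t/25) - 64)*exp(-14*t/5)

For GBM dX = mu X dt + sigma X dB with X_0 = x_0, apply Itô to Y = log X: dY = (mu - sigma^2/2) dt + sigma dB, so Y_t = log(x_0) + (mu - sigma^2/2) t + sigma B_t and hence X_t = x_0 * exp((mu - sigma^2/2) t + sigma B_t).
With mu = -7/5, sigma = 1/5, x_0 = 8, this gives:
  X_t = 8 * exp((-71/50) * t + (1/5) * B_t).
Since sigma*B_t ~ Normal(0, sigma^2 t), E[exp(sigma*B_t)] = exp(sigma^2 t / 2); so E[X_t] = x_0 * exp((mu - sigma^2/2) t) * exp(sigma^2 t / 2) = x_0 * exp(mu t) = 8*exp(-7*t/5).
Var(X_t) = E[X_t^2] - (E[X_t])^2 = x_0^2 * exp(2 mu t) * (exp(sigma^2 t) - 1) = (64*exp(t/25) - 64)*exp(-14*t/5).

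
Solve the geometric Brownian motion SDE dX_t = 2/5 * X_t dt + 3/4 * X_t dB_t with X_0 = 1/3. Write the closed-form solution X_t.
X_t = 1/3 * exp((19/160) * t + (3/4) * B_t)

For GBM dX = mu X dt + sigma X dB with X_0 = x_0, apply Itô to Y = log X: dY = (mu - sigma^2/2) dt + sigma dB, so Y_t = log(x_0) + (mu - sigma^2/2) t + sigma B_t and hence X_t = x_0 * exp((mu - sigma^2/2) t + sigma B_t).
With mu = 2/5, sigma = 3/4, x_0 = 1/3, this gives:
  X_t = 1/3 * exp((19/160) * t + (3/4) * B_t).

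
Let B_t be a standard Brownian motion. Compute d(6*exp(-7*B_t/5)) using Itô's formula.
d(6*exp(-7*B_t/5)) = (147*exp(-7*B_t/5)/25) dt + (-42*exp(-7*B_t/5)/5) dB_t

Itô's formula for f(B_t) gives d f(B_t) = f'(B_t) dB_t + (1/2) f''(B_t) dt. Compute derivatives of f(x) = 6*exp(-7*x/5):
  f'(x)  = -42*exp(-7*x/5)/5
  f''(x) = 294*exp(-7*x/5)/25
Substitute x = B_t and multiply the f'' term by 1/2:
  drift     = (1/2) * (294*exp(-7*x/5)/25) evaluated at B_t = 147*exp(-7*B_t/5)/25
  diffusion = (-42*exp(-7*x/5)/5) evaluated at B_t = -42*exp(-7*B_t/5)/5
Therefore d(6*exp(-7*B_t/5)) = (147*exp(-7*B_t/5)/25) dt + (-42*exp(-7*B_t/5)/5) dB_t.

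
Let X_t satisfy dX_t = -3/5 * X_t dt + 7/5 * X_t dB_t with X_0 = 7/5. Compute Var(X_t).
Var(X_t) = (49*exp(49*t/25) - 49)*exp(-6*t/5)/25

For GBM dX = mu X dt + sigma X dB with X_0 = x_0, apply Itô to Y = log X: dY = (mu - sigma^2/2) dt + sigma dB, so Y_t = log(x_0) + (mu - sigma^2/2) t + sigma B_t and hence X_t = x_0 * exp((mu - sigma^2/2) t + sigma B_t).
With mu = -3/5, sigma = 7/5, x_0 = 7/5, this gives:
  X_t = 7/5 * exp((-79/50) * t + (7/5) * B_t).
Since sigma*B_t ~ Normal(0, sigma^2 t), E[exp(sigma*B_t)] = exp(sigma^2 t / 2); so E[X_t] = x_0 * exp((mu - sigma^2/2) t) * exp(sigma^2 t / 2) = x_0 * exp(mu t) = 7*exp(-3*t/5)/5.
Var(X_t) = E[X_t^2] - (E[X_t])^2 = x_0^2 * exp(2 mu t) * (exp(sigma^2 t) - 1) = (49*exp(49*t/25) - 49)*exp(-6*t/5)/25.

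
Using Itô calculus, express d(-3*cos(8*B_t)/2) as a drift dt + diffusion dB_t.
d(-3*cos(8*B_t)/2) = (48*cos(8*B_t)) dt + (12*sin(8*B_t)) dB_t

Itô's formula for f(B_t) gives d f(B_t) = f'(B_t) dB_t + (1/2) f''(B_t) dt. Compute derivatives of f(x) = -3*cos(8*x)/2:
  f'(x)  = 12*sin(8*x)
  f''(x) = 96*cos(8*x)
Substitute x = B_t and multiply the f'' term by 1/2:
  drift     = (1/2) * (96*cos(8*x)) evaluated at B_t = 48*cos(8*B_t)
  diffusion = (12*sin(8*x)) evaluated at B_t = 12*sin(8*B_t)
Therefore d(-3*cos(8*B_t)/2) = (48*cos(8*B_t)) dt + (12*sin(8*B_t)) dB_t.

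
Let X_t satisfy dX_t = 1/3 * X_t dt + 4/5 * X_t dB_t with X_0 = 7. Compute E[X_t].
E[X_t] = 7*exp(t/3)

For GBM dX = mu X dt + sigma X dB with X_0 = x_0, apply Itô to Y = log X: dY = (mu - sigma^2/2) dt + sigma dB, so Y_t = log(x_0) + (mu - sigma^2/2) t + sigma B_t and hence X_t = x_0 * exp((mu - sigma^2/2) t + sigma B_t).
With mu = 1/3, sigma = 4/5, x_0 = 7, this gives:
  X_t = 7 * exp((1/75) * t + (4/5) * B_t).
Since sigma*B_t ~ Normal(0, sigma^2 t), E[exp(sigma*B_t)] = exp(sigma^2 t / 2); so E[X_t] = x_0 * exp((mu - sigma^2/2) t) * exp(sigma^2 t / 2) = x_0 * exp(mu t) = 7*exp(t/3).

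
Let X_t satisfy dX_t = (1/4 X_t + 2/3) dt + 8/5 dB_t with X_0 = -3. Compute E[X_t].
E[X_t] = -exp(t/4)/3 - 8/3

Taking expectations and using E[dB_t] = 0, the mean m(t) = E[X_t] satisfies the ODE m'(t) = a m(t) + b with m(0) = x_0. With a = 1/4, b = 2/3, x_0 = -3, the solution is
  m(t) = x_0 * exp(a t) + (b/a) * (exp(a t) - 1)
       = (-3) * exp((1/4) t) + ((2/3)/(1/4)) * (exp((1/4) t) - 1)
       = -exp(t/4)/3 - 8/3.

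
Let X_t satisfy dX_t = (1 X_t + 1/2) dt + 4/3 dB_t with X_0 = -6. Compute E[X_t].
E[X_t] = -11*exp(t)/2 - 1/2

Taking expectations and using E[dB_t] = 0, the mean m(t) = E[X_t] satisfies the ODE m'(t) = a m(t) + b with m(0) = x_0. With a = 1, b = 1/2, x_0 = -6, the solution is
  m(t) = x_0 * exp(a t) + (b/a) * (exp(a t) - 1)
       = (-6) * exp(1 t) + ((1/2)/1) * (exp(1 t) - 1)
       = -11*exp(t)/2 - 1/2.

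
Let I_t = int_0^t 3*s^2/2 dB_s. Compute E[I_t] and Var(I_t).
E[I_t] = 0; Var(I_t) = 9*t^5/20

The Itô integral of a deterministic integrand f(s) has mean 0 because each increment f(s) * (B_{s+ds} - B_s) has mean 0. By the Itô isometry:
  Var( int_0^t f(s) dB_s ) = E[ (int_0^t f(s) dB_s)^2 ] = int_0^t f(s)^2 ds.
Here f(s) = 3*s^2/2, so f(s)^2 = 9*s^4/4. Integrate:
  int_0^t (9*s^4/4) ds = 9*t^5/20.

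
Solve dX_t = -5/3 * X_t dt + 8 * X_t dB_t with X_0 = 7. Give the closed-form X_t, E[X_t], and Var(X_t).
X_t = 7 * exp((-101/3) t + (8) B_t); E[X_t] = 7*exp(-5*t/3); Var(X_t) = (49*exp(64*t) - 49)*exp(-10*t/3)

For GBM dX = mu X dt + sigma X dB with X_0 = x_0, apply Itô to Y = log X: dY = (mu - sigma^2/2) dt + sigma dB, so Y_t = log(x_0) + (mu - sigma^2/2) t + sigma B_t and hence X_t = x_0 * exp((mu - sigma^2/2) t + sigma B_t).
With mu = -5/3, sigma = 8, x_0 = 7, this gives:
  X_t = 7 * exp((-101/3) * t + (8) * B_t).
Since sigma*B_t ~ Normal(0, sigma^2 t), E[exp(sigma*B_t)] = exp(sigma^2 t / 2); so E[X_t] = x_0 * exp((mu - sigma^2/2) t) * exp(sigma^2 t / 2) = x_0 * exp(mu t) = 7*exp(-5*t/3).
Var(X_t) = E[X_t^2] - (E[X_t])^2 = x_0^2 * exp(2 mu t) * (exp(sigma^2 t) - 1) = (49*exp(64*t) - 49)*exp(-10*t/3).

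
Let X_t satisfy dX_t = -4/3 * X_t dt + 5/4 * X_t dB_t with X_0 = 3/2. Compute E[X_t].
E[X_t] = 3*exp(-4*t/3)/2

For GBM dX = mu X dt + sigma X dB with X_0 = x_0, apply Itô to Y = log X: dY = (mu - sigma^2/2) dt + sigma dB, so Y_t = log(x_0) + (mu - sigma^2/2) t + sigma B_t and hence X_t = x_0 * exp((mu - sigma^2/2) t + sigma B_t).
With mu = -4/3, sigma = 5/4, x_0 = 3/2, this gives:
  X_t = 3/2 * exp((-203/96) * t + (5/4) * B_t).
Since sigma*B_t ~ Normal(0, sigma^2 t), E[exp(sigma*B_t)] = exp(sigma^2 t / 2); so E[X_t] = x_0 * exp((mu - sigma^2/2) t) * exp(sigma^2 t / 2) = x_0 * exp(mu t) = 3*exp(-4*t/3)/2.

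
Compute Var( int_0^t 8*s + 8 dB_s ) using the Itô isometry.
Var = 64*t*(t^2 + 3*t + 3)/3

The Itô integral of a deterministic integrand f(s) has mean 0 because each increment f(s) * (B_{s+ds} - B_s) has mean 0. By the Itô isometry:
  Var( int_0^t f(s) dB_s ) = E[ (int_0^t f(s) dB_s)^2 ] = int_0^t f(s)^2 ds.
Here f(s) = 8*s + 8, so f(s)^2 = 64*(s + 1)^2. Integrate:
  int_0^t (64*(s + 1)^2) ds = 64*t*(t^2 + 3*t + 3)/3.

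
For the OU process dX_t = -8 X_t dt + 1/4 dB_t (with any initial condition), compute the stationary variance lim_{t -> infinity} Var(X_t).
lim Var(X_t) = 1/256

The OU SDE dX = -theta X dt + sigma dB admits the integrating factor exp(theta t): d(exp(theta t) X_t) = sigma exp(theta t) dB_t. Integrating from 0 to t gives X_t = x_0 * exp(-theta t) + sigma * int_0^t exp(-theta (t-s)) dB_s for any initial x_0. The Itô integral has variance (by the Itô isometry) sigma^2 * int_0^t exp(-2 theta (t - s)) ds = sigma^2 * (1 - exp(-2 theta t)) / (2 theta), independent of x_0.
With theta = 8, sigma = 1/4:
  Var(X_t) = (1/4)^2 * (1 - exp(-2*8 t)) / (2 * 8) = 1/256 - exp(-16*t)/256.
As t -> infinity, exp(-2*8 t) -> 0, so the stationary variance is sigma^2 / (2 theta) = 1/256.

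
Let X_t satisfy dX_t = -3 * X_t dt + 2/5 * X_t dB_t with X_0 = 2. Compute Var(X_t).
Var(X_t) = (4*exp(4*t/25) - 4)*exp(-6*t)

For GBM dX = mu X dt + sigma X dB with X_0 = x_0, apply Itô to Y = log X: dY = (mu - sigma^2/2) dt + sigma dB, so Y_t = log(x_0) + (mu - sigma^2/2) t + sigma B_t and hence X_t = x_0 * exp((mu - sigma^2/2) t + sigma B_t).
With mu = -3, sigma = 2/5, x_0 = 2, this gives:
  X_t = 2 * exp((-77/25) * t + (2/5) * B_t).
Since sigma*B_t ~ Normal(0, sigma^2 t), E[exp(sigma*B_t)] = exp(sigma^2 t / 2); so E[X_t] = x_0 * exp((mu - sigma^2/2) t) * exp(sigma^2 t / 2) = x_0 * exp(mu t) = 2*exp(-3*t).
Var(X_t) = E[X_t^2] - (E[X_t])^2 = x_0^2 * exp(2 mu t) * (exp(sigma^2 t) - 1) = (4*exp(4*t/25) - 4)*exp(-6*t).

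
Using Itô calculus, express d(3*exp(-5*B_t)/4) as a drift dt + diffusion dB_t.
d(3*exp(-5*B_t)/4) = (75*exp(-5*B_t)/8) dt + (-15*exp(-5*B_t)/4) dB_t

Itô's formula for f(B_t) gives d f(B_t) = f'(B_t) dB_t + (1/2) f''(B_t) dt. Compute derivatives of f(x) = 3*exp(-5*x)/4:
  f'(x)  = -15*exp(-5*x)/4
  f''(x) = 75*exp(-5*x)/4
Substitute x = B_t and multiply the f'' term by 1/2:
  drift     = (1/2) * (75*exp(-5*x)/4) evaluated at B_t = 75*exp(-5*B_t)/8
  diffusion = (-15*exp(-5*x)/4) evaluated at B_t = -15*exp(-5*B_t)/4
Therefore d(3*exp(-5*B_t)/4) = (75*exp(-5*B_t)/8) dt + (-15*exp(-5*B_t)/4) dB_t.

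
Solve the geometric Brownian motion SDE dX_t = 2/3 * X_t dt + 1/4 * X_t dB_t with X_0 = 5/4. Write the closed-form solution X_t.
X_t = 5/4 * exp((61/96) * t + (1/4) * B_t)

For GBM dX = mu X dt + sigma X dB with X_0 = x_0, apply Itô to Y = log X: dY = (mu - sigma^2/2) dt + sigma dB, so Y_t = log(x_0) + (mu - sigma^2/2) t + sigma B_t and hence X_t = x_0 * exp((mu - sigma^2/2) t + sigma B_t).
With mu = 2/3, sigma = 1/4, x_0 = 5/4, this gives:
  X_t = 5/4 * exp((61/96) * t + (1/4) * B_t).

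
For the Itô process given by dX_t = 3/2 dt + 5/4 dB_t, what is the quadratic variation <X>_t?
<X>_t = 25*t/16

For an Itô process dX_t = a(t) dt + b(t) dB_t, the quadratic variation is <X>_t = int_0^t b(s)^2 ds (the drift term does not contribute). Here b(s) = 5/4, so
  b(s)^2 = 25/16.
Integrating from 0 to t:
  <X>_t = int_0^t (25/16) ds = 25*t/16.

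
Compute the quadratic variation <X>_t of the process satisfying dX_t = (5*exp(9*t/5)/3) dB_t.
<X>_t = 125*exp(18*t/5)/162 - 125/162

For an Itô process dX_t = a(t) dt + b(t) dB_t, the quadratic variation is <X>_t = int_0^t b(s)^2 ds (the drift term does not contribute). Here b(s) = 5*exp(9*s/5)/3, so
  b(s)^2 = 25*exp(18*s/5)/9.
Integrating from 0 to t:
  <X>_t = int_0^t (25*exp(18*s/5)/9) ds = 125*exp(18*t/5)/162 - 125/162.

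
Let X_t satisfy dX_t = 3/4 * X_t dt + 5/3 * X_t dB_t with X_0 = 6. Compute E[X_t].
E[X_t] = 6*exp(3*t/4)

For GBM dX = mu X dt + sigma X dB with X_0 = x_0, apply Itô to Y = log X: dY = (mu - sigma^2/2) dt + sigma dB, so Y_t = log(x_0) + (mu - sigma^2/2) t + sigma B_t and hence X_t = x_0 * exp((mu - sigma^2/2) t + sigma B_t).
With mu = 3/4, sigma = 5/3, x_0 = 6, this gives:
  X_t = 6 * exp((-23/36) * t + (5/3) * B_t).
Since sigma*B_t ~ Normal(0, sigma^2 t), E[exp(sigma*B_t)] = exp(sigma^2 t / 2); so E[X_t] = x_0 * exp((mu - sigma^2/2) t) * exp(sigma^2 t / 2) = x_0 * exp(mu t) = 6*exp(3*t/4).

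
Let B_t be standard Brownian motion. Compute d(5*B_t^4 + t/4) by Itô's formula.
d(5*B_t^4 + t/4) = (30*B_t^2 + 1/4) dt + (20*B_t^3) dB_t

Itô's formula for f(t, x): d f(t, B_t) = (f_t + (1/2) f_xx) dt + f_x dB_t. Compute partials of f(t, x) = t/4 + 5*x^4:
  f_t(t,x)  = 1/4
  f_x(t,x)  = 20*x^3
  f_xx(t,x) = 60*x^2
Assemble drift = f_t + (1/2) f_xx = 30*x^2 + 1/4 and diffusion = f_x = 20*x^3. Substituting x = B_t:
  d(5*B_t^4 + t/4) = (30*B_t^2 + 1/4) dt + (20*B_t^3) dB_t.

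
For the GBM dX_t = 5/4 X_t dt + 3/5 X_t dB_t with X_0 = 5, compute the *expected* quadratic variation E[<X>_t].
E[<X>_t] = 450*exp(143*t/50)/143 - 450/143

<X>_t = int_0^t ((3/5) * X_s)^2 ds. Taking expectation inside the integral: E[<X>_t] = (3/5)^2 * int_0^t E[X_s^2] ds. For GBM, E[X_s^2] = x_0^2 * exp((2 mu + sigma^2) s). Integrating:
  E[<X>_t] = (3/5)^2 * 5^2 * (exp((2*(5/4) + (3/5)^2) t) - 1) / (2*(5/4) + (3/5)^2)
           = (3/5)^2 * 5^2 * (exp((143/50) t) - 1) / (143/50) = 450*exp(143*t/50)/143 - 450/143.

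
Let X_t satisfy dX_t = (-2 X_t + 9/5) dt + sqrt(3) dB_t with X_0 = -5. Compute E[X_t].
E[X_t] = 9/10 - 59*exp(-2*t)/10

Taking expectations and using E[dB_t] = 0, the mean m(t) = E[X_t] satisfies the ODE m'(t) = a m(t) + b with m(0) = x_0. With a = -2, b = 9/5, x_0 = -5, the solution is
  m(t) = x_0 * exp(a t) + (b/a) * (exp(a t) - 1)
       = (-5) * exp((-2) t) + ((9/5)/(-2)) * (exp((-2) t) - 1)
       = 9/10 - 59*exp(-2*t)/10.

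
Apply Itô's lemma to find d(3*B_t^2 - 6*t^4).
d(3*B_t^2 - 6*t^4) = (3 - 24*t^3) dt + (6*B_t) dB_t

Itô's formula for f(t, x): d f(t, B_t) = (f_t + (1/2) f_xx) dt + f_x dB_t. Compute partials of f(t, x) = -6*t^4 + 3*x^2:
  f_t(t,x)  = -24*t^3
  f_x(t,x)  = 6*x
  f_xx(t,x) = 6
Assemble drift = f_t + (1/2) f_xx = 3 - 24*t^3 and diffusion = f_x = 6*x. Substituting x = B_t:
  d(3*B_t^2 - 6*t^4) = (3 - 24*t^3) dt + (6*B_t) dB_t.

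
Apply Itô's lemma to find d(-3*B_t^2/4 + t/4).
d(-3*B_t^2/4 + t/4) = (-1/2) dt + (-3*B_t/2) dB_t

Itô's formula for f(t, x): d f(t, B_t) = (f_t + (1/2) f_xx) dt + f_x dB_t. Compute partials of f(t, x) = t/4 - 3*x^2/4:
  f_t(t,x)  = 1/4
  f_x(t,x)  = -3*x/2
  f_xx(t,x) = -3/2
Assemble drift = f_t + (1/2) f_xx = -1/2 and diffusion = f_x = -3*x/2. Substituting x = B_t:
  d(-3*B_t^2/4 + t/4) = (-1/2) dt + (-3*B_t/2) dB_t.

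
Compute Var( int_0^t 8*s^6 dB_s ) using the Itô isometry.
Var = 64*t^13/13

The Itô integral of a deterministic integrand f(s) has mean 0 because each increment f(s) * (B_{s+ds} - B_s) has mean 0. By the Itô isometry:
  Var( int_0^t f(s) dB_s ) = E[ (int_0^t f(s) dB_s)^2 ] = int_0^t f(s)^2 ds.
Here f(s) = 8*s^6, so f(s)^2 = 64*s^12. Integrate:
  int_0^t (64*s^12) ds = 64*t^13/13.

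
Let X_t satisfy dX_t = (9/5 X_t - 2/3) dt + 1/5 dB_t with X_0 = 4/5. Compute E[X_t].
E[X_t] = 58*exp(9*t/5)/135 + 10/27

Taking expectations and using E[dB_t] = 0, the mean m(t) = E[X_t] satisfies the ODE m'(t) = a m(t) + b with m(0) = x_0. With a = 9/5, b = -2/3, x_0 = 4/5, the solution is
  m(t) = x_0 * exp(a t) + (b/a) * (exp(a t) - 1)
       = (4/5) * exp((9/5) t) + ((-2/3)/(9/5)) * (exp((9/5) t) - 1)
       = 58*exp(9*t/5)/135 + 10/27.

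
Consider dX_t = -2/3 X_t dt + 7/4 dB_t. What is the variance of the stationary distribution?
lim Var(X_t) = 147/64

The OU SDE dX = -theta X dt + sigma dB admits the integrating factor exp(theta t): d(exp(theta t) X_t) = sigma exp(theta t) dB_t. Integrating from 0 to t gives X_t = x_0 * exp(-theta t) + sigma * int_0^t exp(-theta (t-s)) dB_s for any initial x_0. The Itô integral has variance (by the Itô isometry) sigma^2 * int_0^t exp(-2 theta (t - s)) ds = sigma^2 * (1 - exp(-2 theta t)) / (2 theta), independent of x_0.
With theta = 2/3, sigma = 7/4:
  Var(X_t) = (7/4)^2 * (1 - exp(-2*2/3 t)) / (2 * 2/3) = 147/64 - 147*exp(-4*t/3)/64.
As t -> infinity, exp(-2*2/3 t) -> 0, so the stationary variance is sigma^2 / (2 theta) = 147/64.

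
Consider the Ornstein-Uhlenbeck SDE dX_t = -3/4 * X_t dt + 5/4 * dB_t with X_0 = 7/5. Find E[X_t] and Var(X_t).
E[X_t] = 7*exp(-3*t/4)/5; Var(X_t) = 25/24 - 25*exp(-3*t/2)/24

The OU SDE dX = -theta X dt + sigma dB admits the integrating factor exp(theta t): d(exp(theta t) X_t) = sigma exp(theta t) dB_t. Integrating from 0 to t:
  X_t = x_0 * exp(-theta t) + sigma * int_0^t exp(-theta (t-s)) dB_s.
The Itô integral has mean 0 and (by the Itô isometry) variance sigma^2 * int_0^t exp(-2 theta (t - s)) ds = sigma^2 * (1 - exp(-2 theta t)) / (2 theta).
With theta = 3/4, sigma = 5/4, x_0 = 7/5:
  E[X_t] = 7/5 * exp(-3/4 t) = 7*exp(-3*t/4)/5
  Var(X_t) = (5/4)^2 * (1 - exp(-2*3/4 t)) / (2 * 3/4) = 25/24 - 25*exp(-3*t/2)/24.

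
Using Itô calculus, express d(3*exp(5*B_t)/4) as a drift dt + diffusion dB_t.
d(3*exp(5*B_t)/4) = (75*exp(5*B_t)/8) dt + (15*exp(5*B_t)/4) dB_t

Itô's formula for f(B_t) gives d f(B_t) = f'(B_t) dB_t + (1/2) f''(B_t) dt. Compute derivatives of f(x) = 3*exp(5*x)/4:
  f'(x)  = 15*exp(5*x)/4
  f''(x) = 75*exp(5*x)/4
Substitute x = B_t and multiply the f'' term by 1/2:
  drift     = (1/2) * (75*exp(5*x)/4) evaluated at B_t = 75*exp(5*B_t)/8
  diffusion = (15*exp(5*x)/4) evaluated at B_t = 15*exp(5*B_t)/4
Therefore d(3*exp(5*B_t)/4) = (75*exp(5*B_t)/8) dt + (15*exp(5*B_t)/4) dB_t.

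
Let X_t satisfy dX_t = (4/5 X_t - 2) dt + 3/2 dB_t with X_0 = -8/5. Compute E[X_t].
E[X_t] = 5/2 - 41*exp(4*t/5)/10

Taking expectations and using E[dB_t] = 0, the mean m(t) = E[X_t] satisfies the ODE m'(t) = a m(t) + b with m(0) = x_0. With a = 4/5, b = -2, x_0 = -8/5, the solution is
  m(t) = x_0 * exp(a t) + (b/a) * (exp(a t) - 1)
       = (-8/5) * exp((4/5) t) + ((-2)/(4/5)) * (exp((4/5) t) - 1)
       = 5/2 - 41*exp(4*t/5)/10.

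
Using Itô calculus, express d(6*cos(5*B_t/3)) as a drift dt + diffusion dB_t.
d(6*cos(5*B_t/3)) = (-25*cos(5*B_t/3)/3) dt + (-10*sin(5*B_t/3)) dB_t

Itô's formula for f(B_t) gives d f(B_t) = f'(B_t) dB_t + (1/2) f''(B_t) dt. Compute derivatives of f(x) = 6*cos(5*x/3):
  f'(x)  = -10*sin(5*x/3)
  f''(x) = -50*cos(5*x/3)/3
Substitute x = B_t and multiply the f'' term by 1/2:
  drift     = (1/2) * (-50*cos(5*x/3)/3) evaluated at B_t = -25*cos(5*B_t/3)/3
  diffusion = (-10*sin(5*x/3)) evaluated at B_t = -10*sin(5*B_t/3)
Therefore d(6*cos(5*B_t/3)) = (-25*cos(5*B_t/3)/3) dt + (-10*sin(5*B_t/3)) dB_t.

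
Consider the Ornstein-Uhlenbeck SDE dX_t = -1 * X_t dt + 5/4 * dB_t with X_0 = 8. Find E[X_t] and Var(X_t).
E[X_t] = 8*exp(-t); Var(X_t) = 25/32 - 25*exp(-2*t)/32

The OU SDE dX = -theta X dt + sigma dB admits the integrating factor exp(theta t): d(exp(theta t) X_t) = sigma exp(theta t) dB_t. Integrating from 0 to t:
  X_t = x_0 * exp(-theta t) + sigma * int_0^t exp(-theta (t-s)) dB_s.
The Itô integral has mean 0 and (by the Itô isometry) variance sigma^2 * int_0^t exp(-2 theta (t - s)) ds = sigma^2 * (1 - exp(-2 theta t)) / (2 theta).
With theta = 1, sigma = 5/4, x_0 = 8:
  E[X_t] = 8 * exp(-1 t) = 8*exp(-t)
  Var(X_t) = (5/4)^2 * (1 - exp(-2*1 t)) / (2 * 1) = 25/32 - 25*exp(-2*t)/32.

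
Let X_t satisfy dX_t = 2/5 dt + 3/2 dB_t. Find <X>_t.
<X>_t = 9*t/4

For an Itô process dX_t = a(t) dt + b(t) dB_t, the quadratic variation is <X>_t = int_0^t b(s)^2 ds (the drift term does not contribute). Here b(s) = 3/2, so
  b(s)^2 = 9/4.
Integrating from 0 to t:
  <X>_t = int_0^t (9/4) ds = 9*t/4.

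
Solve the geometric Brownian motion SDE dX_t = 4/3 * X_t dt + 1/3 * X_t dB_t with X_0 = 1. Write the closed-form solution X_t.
X_t = 1 * exp((23/18) * t + (1/3) * B_t)

For GBM dX = mu X dt + sigma X dB with X_0 = x_0, apply Itô to Y = log X: dY = (mu - sigma^2/2) dt + sigma dB, so Y_t = log(x_0) + (mu - sigma^2/2) t + sigma B_t and hence X_t = x_0 * exp((mu - sigma^2/2) t + sigma B_t).
With mu = 4/3, sigma = 1/3, x_0 = 1, this gives:
  X_t = 1 * exp((23/18) * t + (1/3) * B_t).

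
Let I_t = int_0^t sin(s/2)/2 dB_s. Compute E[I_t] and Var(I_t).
E[I_t] = 0; Var(I_t) = t/8 - sin(t)/8

The Itô integral of a deterministic integrand f(s) has mean 0 because each increment f(s) * (B_{s+ds} - B_s) has mean 0. By the Itô isometry:
  Var( int_0^t f(s) dB_s ) = E[ (int_0^t f(s) dB_s)^2 ] = int_0^t f(s)^2 ds.
Here f(s) = sin(s/2)/2, so f(s)^2 = sin(s/2)^2/4. Integrate:
  int_0^t (sin(s/2)^2/4) ds = t/8 - sin(t)/8.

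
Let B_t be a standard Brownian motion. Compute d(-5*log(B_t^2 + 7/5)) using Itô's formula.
d(-5*log(B_t^2 + 7/5)) = (25*(5*B_t^2 - 7)/(5*B_t^2 + 7)^2) dt + (-50*B_t/(5*B_t^2 + 7)) dB_t

Itô's formula for f(B_t) gives d f(B_t) = f'(B_t) dB_t + (1/2) f''(B_t) dt. Compute derivatives of f(x) = -5*log(x^2 + 7/5):
  f'(x)  = -50*x/(5*x^2 + 7)
  f''(x) = 50*(5*x^2 - 7)/(5*x^2 + 7)^2
Substitute x = B_t and multiply the f'' term by 1/2:
  drift     = (1/2) * (50*(5*x^2 - 7)/(5*x^2 + 7)^2) evaluated at B_t = 25*(5*B_t^2 - 7)/(5*B_t^2 + 7)^2
  diffusion = (-50*x/(5*x^2 + 7)) evaluated at B_t = -50*B_t/(5*B_t^2 + 7)
Therefore d(-5*log(B_t^2 + 7/5)) = (25*(5*B_t^2 - 7)/(5*B_t^2 + 7)^2) dt + (-50*B_t/(5*B_t^2 + 7)) dB_t.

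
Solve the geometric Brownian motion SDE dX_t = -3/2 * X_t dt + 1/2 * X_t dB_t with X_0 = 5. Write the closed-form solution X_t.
X_t = 5 * exp((-13/8) * t + (1/2) * B_t)

For GBM dX = mu X dt + sigma X dB with X_0 = x_0, apply Itô to Y = log X: dY = (mu - sigma^2/2) dt + sigma dB, so Y_t = log(x_0) + (mu - sigma^2/2) t + sigma B_t and hence X_t = x_0 * exp((mu - sigma^2/2) t + sigma B_t).
With mu = -3/2, sigma = 1/2, x_0 = 5, this gives:
  X_t = 5 * exp((-13/8) * t + (1/2) * B_t).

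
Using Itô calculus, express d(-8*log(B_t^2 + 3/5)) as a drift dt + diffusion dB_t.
d(-8*log(B_t^2 + 3/5)) = (40*(5*B_t^2 - 3)/(5*B_t^2 + 3)^2) dt + (-80*B_t/(5*B_t^2 + 3)) dB_t

Itô's formula for f(B_t) gives d f(B_t) = f'(B_t) dB_t + (1/2) f''(B_t) dt. Compute derivatives of f(x) = -8*log(x^2 + 3/5):
  f'(x)  = -80*x/(5*x^2 + 3)
  f''(x) = 80*(5*x^2 - 3)/(5*x^2 + 3)^2
Substitute x = B_t and multiply the f'' term by 1/2:
  drift     = (1/2) * (80*(5*x^2 - 3)/(5*x^2 + 3)^2) evaluated at B_t = 40*(5*B_t^2 - 3)/(5*B_t^2 + 3)^2
  diffusion = (-80*x/(5*x^2 + 3)) evaluated at B_t = -80*B_t/(5*B_t^2 + 3)
Therefore d(-8*log(B_t^2 + 3/5)) = (40*(5*B_t^2 - 3)/(5*B_t^2 + 3)^2) dt + (-80*B_t/(5*B_t^2 + 3)) dB_t.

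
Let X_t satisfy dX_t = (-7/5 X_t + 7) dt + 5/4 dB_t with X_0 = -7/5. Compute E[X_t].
E[X_t] = 5 - 32*exp(-7*t/5)/5

Taking expectations and using E[dB_t] = 0, the mean m(t) = E[X_t] satisfies the ODE m'(t) = a m(t) + b with m(0) = x_0. With a = -7/5, b = 7, x_0 = -7/5, the solution is
  m(t) = x_0 * exp(a t) + (b/a) * (exp(a t) - 1)
       = (-7/5) * exp((-7/5) t) + (7/(-7/5)) * (exp((-7/5) t) - 1)
       = 5 - 32*exp(-7*t/5)/5.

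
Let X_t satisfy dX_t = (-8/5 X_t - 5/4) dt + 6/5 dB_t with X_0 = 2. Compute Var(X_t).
Var(X_t) = 9/20 - 9*exp(-16*t/5)/20

The variance V(t) = Var(X_t) satisfies V'(t) = 2 a V(t) + c^2 with V(0) = 0 (drift coefficient is linear in X, diffusion is constant). With a = -8/5, c = 6/5, the solution is
  V(t) = (c^2 / (2 a)) * (exp(2 a t) - 1)
       = ((6/5)^2 / (2*(-8/5))) * (exp((-16/5) t) - 1)
       = 9/20 - 9*exp(-16*t/5)/20.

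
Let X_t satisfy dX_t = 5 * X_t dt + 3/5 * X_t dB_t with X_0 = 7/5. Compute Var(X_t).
Var(X_t) = 49*(exp(9*t/25) - 1)*exp(10*t)/25

For GBM dX = mu X dt + sigma X dB with X_0 = x_0, apply Itô to Y = log X: dY = (mu - sigma^2/2) dt + sigma dB, so Y_t = log(x_0) + (mu - sigma^2/2) t + sigma B_t and hence X_t = x_0 * exp((mu - sigma^2/2) t + sigma B_t).
With mu = 5, sigma = 3/5, x_0 = 7/5, this gives:
  X_t = 7/5 * exp((241/50) * t + (3/5) * B_t).
Since sigma*B_t ~ Normal(0, sigma^2 t), E[exp(sigma*B_t)] = exp(sigma^2 t / 2); so E[X_t] = x_0 * exp((mu - sigma^2/2) t) * exp(sigma^2 t / 2) = x_0 * exp(mu t) = 7*exp(5*t)/5.
Var(X_t) = E[X_t^2] - (E[X_t])^2 = x_0^2 * exp(2 mu t) * (exp(sigma^2 t) - 1) = 49*(exp(9*t/25) - 1)*exp(10*t)/25.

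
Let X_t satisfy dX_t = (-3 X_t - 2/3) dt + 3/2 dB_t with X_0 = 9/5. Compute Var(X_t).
Var(X_t) = 3/8 - 3*exp(-6*t)/8

The variance V(t) = Var(X_t) satisfies V'(t) = 2 a V(t) + c^2 with V(0) = 0 (drift coefficient is linear in X, diffusion is constant). With a = -3, c = 3/2, the solution is
  V(t) = (c^2 / (2 a)) * (exp(2 a t) - 1)
       = ((3/2)^2 / (2*(-3))) * (exp((-6) t) - 1)
       = 3/8 - 3*exp(-6*t)/8.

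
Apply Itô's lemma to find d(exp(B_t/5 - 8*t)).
d(exp(B_t/5 - 8*t)) = (-399*exp(B_t/5 - 8*t)/50) dt + (exp(B_t/5 - 8*t)/5) dB_t

Itô's formula for f(t, x): d f(t, B_t) = (f_t + (1/2) f_xx) dt + f_x dB_t. Compute partials of f(t, x) = exp(-8*t + x/5):
  f_t(t,x)  = -8*exp(-8*t + x/5)
  f_x(t,x)  = exp(-8*t + x/5)/5
  f_xx(t,x) = exp(-8*t + x/5)/25
Assemble drift = f_t + (1/2) f_xx = -399*exp(-8*t + x/5)/50 and diffusion = f_x = exp(-8*t + x/5)/5. Substituting x = B_t:
  d(exp(B_t/5 - 8*t)) = (-399*exp(B_t/5 - 8*t)/50) dt + (exp(B_t/5 - 8*t)/5) dB_t.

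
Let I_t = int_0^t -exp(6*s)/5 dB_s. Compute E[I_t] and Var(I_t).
E[I_t] = 0; Var(I_t) = exp(12*t)/300 - 1/300

The Itô integral of a deterministic integrand f(s) has mean 0 because each increment f(s) * (B_{s+ds} - B_s) has mean 0. By the Itô isometry:
  Var( int_0^t f(s) dB_s ) = E[ (int_0^t f(s) dB_s)^2 ] = int_0^t f(s)^2 ds.
Here f(s) = -exp(6*s)/5, so f(s)^2 = exp(12*s)/25. Integrate:
  int_0^t (exp(12*s)/25) ds = exp(12*t)/300 - 1/300.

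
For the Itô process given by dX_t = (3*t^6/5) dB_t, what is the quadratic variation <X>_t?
<X>_t = 9*t^13/325

For an Itô process dX_t = a(t) dt + b(t) dB_t, the quadratic variation is <X>_t = int_0^t b(s)^2 ds (the drift term does not contribute). Here b(s) = 3*s^6/5, so
  b(s)^2 = 9*s^12/25.
Integrating from 0 to t:
  <X>_t = int_0^t (9*s^12/25) ds = 9*t^13/325.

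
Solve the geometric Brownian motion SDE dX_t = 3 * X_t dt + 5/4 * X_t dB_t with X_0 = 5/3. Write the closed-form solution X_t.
X_t = 5/3 * exp((71/32) * t + (5/4) * B_t)

For GBM dX = mu X dt + sigma X dB with X_0 = x_0, apply Itô to Y = log X: dY = (mu - sigma^2/2) dt + sigma dB, so Y_t = log(x_0) + (mu - sigma^2/2) t + sigma B_t and hence X_t = x_0 * exp((mu - sigma^2/2) t + sigma B_t).
With mu = 3, sigma = 5/4, x_0 = 5/3, this gives:
  X_t = 5/3 * exp((71/32) * t + (5/4) * B_t).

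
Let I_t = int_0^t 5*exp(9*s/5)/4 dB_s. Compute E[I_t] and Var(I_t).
E[I_t] = 0; Var(I_t) = 125*exp(18*t/5)/288 - 125/288

The Itô integral of a deterministic integrand f(s) has mean 0 because each increment f(s) * (B_{s+ds} - B_s) has mean 0. By the Itô isometry:
  Var( int_0^t f(s) dB_s ) = E[ (int_0^t f(s) dB_s)^2 ] = int_0^t f(s)^2 ds.
Here f(s) = 5*exp(9*s/5)/4, so f(s)^2 = 25*exp(18*s/5)/16. Integrate:
  int_0^t (25*exp(18*s/5)/16) ds = 125*exp(18*t/5)/288 - 125/288.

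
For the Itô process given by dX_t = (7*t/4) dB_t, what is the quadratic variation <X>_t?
<X>_t = 49*t^3/48

For an Itô process dX_t = a(t) dt + b(t) dB_t, the quadratic variation is <X>_t = int_0^t b(s)^2 ds (the drift term does not contribute). Here b(s) = 7*s/4, so
  b(s)^2 = 49*s^2/16.
Integrating from 0 to t:
  <X>_t = int_0^t (49*s^2/16) ds = 49*t^3/48.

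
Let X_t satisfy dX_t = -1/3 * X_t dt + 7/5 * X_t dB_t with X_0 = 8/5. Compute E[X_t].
E[X_t] = 8*exp(-t/3)/5

For GBM dX = mu X dt + sigma X dB with X_0 = x_0, apply Itô to Y = log X: dY = (mu - sigma^2/2) dt + sigma dB, so Y_t = log(x_0) + (mu - sigma^2/2) t + sigma B_t and hence X_t = x_0 * exp((mu - sigma^2/2) t + sigma B_t).
With mu = -1/3, sigma = 7/5, x_0 = 8/5, this gives:
  X_t = 8/5 * exp((-197/150) * t + (7/5) * B_t).
Since sigma*B_t ~ Normal(0, sigma^2 t), E[exp(sigma*B_t)] = exp(sigma^2 t / 2); so E[X_t] = x_0 * exp((mu - sigma^2/2) t) * exp(sigma^2 t / 2) = x_0 * exp(mu t) = 8*exp(-t/3)/5.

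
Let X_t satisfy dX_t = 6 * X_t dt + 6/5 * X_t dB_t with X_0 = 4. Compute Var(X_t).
Var(X_t) = 16*(exp(36*t/25) - 1)*exp(12*t)

For GBM dX = mu X dt + sigma X dB with X_0 = x_0, apply Itô to Y = log X: dY = (mu - sigma^2/2) dt + sigma dB, so Y_t = log(x_0) + (mu - sigma^2/2) t + sigma B_t and hence X_t = x_0 * exp((mu - sigma^2/2) t + sigma B_t).
With mu = 6, sigma = 6/5, x_0 = 4, this gives:
  X_t = 4 * exp((132/25) * t + (6/5) * B_t).
Since sigma*B_t ~ Normal(0, sigma^2 t), E[exp(sigma*B_t)] = exp(sigma^2 t / 2); so E[X_t] = x_0 * exp((mu - sigma^2/2) t) * exp(sigma^2 t / 2) = x_0 * exp(mu t) = 4*exp(6*t).
Var(X_t) = E[X_t^2] - (E[X_t])^2 = x_0^2 * exp(2 mu t) * (exp(sigma^2 t) - 1) = 16*(exp(36*t/25) - 1)*exp(12*t).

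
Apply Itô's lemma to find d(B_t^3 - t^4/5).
d(B_t^3 - t^4/5) = (3*B_t - 4*t^3/5) dt + (3*B_t^2) dB_t

Itô's formula for f(t, x): d f(t, B_t) = (f_t + (1/2) f_xx) dt + f_x dB_t. Compute partials of f(t, x) = -t^4/5 + x^3:
  f_t(t,x)  = -4*t^3/5
  f_x(t,x)  = 3*x^2
  f_xx(t,x) = 6*x
Assemble drift = f_t + (1/2) f_xx = -4*t^3/5 + 3*x and diffusion = f_x = 3*x^2. Substituting x = B_t:
  d(B_t^3 - t^4/5) = (3*B_t - 4*t^3/5) dt + (3*B_t^2) dB_t.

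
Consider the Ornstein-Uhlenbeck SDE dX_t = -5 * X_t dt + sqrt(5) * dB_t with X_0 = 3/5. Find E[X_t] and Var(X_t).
E[X_t] = 3*exp(-5*t)/5; Var(X_t) = 1/2 - exp(-10*t)/2

The OU SDE dX = -theta X dt + sigma dB admits the integrating factor exp(theta t): d(exp(theta t) X_t) = sigma exp(theta t) dB_t. Integrating from 0 to t:
  X_t = x_0 * exp(-theta t) + sigma * int_0^t exp(-theta (t-s)) dB_s.
The Itô integral has mean 0 and (by the Itô isometry) variance sigma^2 * int_0^t exp(-2 theta (t - s)) ds = sigma^2 * (1 - exp(-2 theta t)) / (2 theta).
With theta = 5, sigma = sqrt(5), x_0 = 3/5:
  E[X_t] = 3/5 * exp(-5 t) = 3*exp(-5*t)/5
  Var(X_t) = (sqrt(5))^2 * (1 - exp(-2*5 t)) / (2 * 5) = 1/2 - exp(-10*t)/2.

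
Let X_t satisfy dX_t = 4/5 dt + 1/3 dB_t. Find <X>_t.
<X>_t = t/9

For an Itô process dX_t = a(t) dt + b(t) dB_t, the quadratic variation is <X>_t = int_0^t b(s)^2 ds (the drift term does not contribute). Here b(s) = 1/3, so
  b(s)^2 = 1/9.
Integrating from 0 to t:
  <X>_t = int_0^t (1/9) ds = t/9.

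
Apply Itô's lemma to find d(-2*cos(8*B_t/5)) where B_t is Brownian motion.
d(-2*cos(8*B_t/5)) = (64*cos(8*B_t/5)/25) dt + (16*sin(8*B_t/5)/5) dB_t

Itô's formula for f(B_t) gives d f(B_t) = f'(B_t) dB_t + (1/2) f''(B_t) dt. Compute derivatives of f(x) = -2*cos(8*x/5):
  f'(x)  = 16*sin(8*x/5)/5
  f''(x) = 128*cos(8*x/5)/25
Substitute x = B_t and multiply the f'' term by 1/2:
  drift     = (1/2) * (128*cos(8*x/5)/25) evaluated at B_t = 64*cos(8*B_t/5)/25
  diffusion = (16*sin(8*x/5)/5) evaluated at B_t = 16*sin(8*B_t/5)/5
Therefore d(-2*cos(8*B_t/5)) = (64*cos(8*B_t/5)/25) dt + (16*sin(8*B_t/5)/5) dB_t.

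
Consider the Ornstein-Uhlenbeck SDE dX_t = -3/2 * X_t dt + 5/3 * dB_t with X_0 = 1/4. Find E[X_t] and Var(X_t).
E[X_t] = exp(-3*t/2)/4; Var(X_t) = 25/27 - 25*exp(-3*t)/27

The OU SDE dX = -theta X dt + sigma dB admits the integrating factor exp(theta t): d(exp(theta t) X_t) = sigma exp(theta t) dB_t. Integrating from 0 to t:
  X_t = x_0 * exp(-theta t) + sigma * int_0^t exp(-theta (t-s)) dB_s.
The Itô integral has mean 0 and (by the Itô isometry) variance sigma^2 * int_0^t exp(-2 theta (t - s)) ds = sigma^2 * (1 - exp(-2 theta t)) / (2 theta).
With theta = 3/2, sigma = 5/3, x_0 = 1/4:
  E[X_t] = 1/4 * exp(-3/2 t) = exp(-3*t/2)/4
  Var(X_t) = (5/3)^2 * (1 - exp(-2*3/2 t)) / (2 * 3/2) = 25/27 - 25*exp(-3*t)/27.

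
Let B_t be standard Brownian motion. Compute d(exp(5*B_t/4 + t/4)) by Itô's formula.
d(exp(5*B_t/4 + t/4)) = (33*exp(5*B_t/4 + t/4)/32) dt + (5*exp(5*B_t/4 + t/4)/4) dB_t

Itô's formula for f(t, x): d f(t, B_t) = (f_t + (1/2) f_xx) dt + f_x dB_t. Compute partials of f(t, x) = exp(t/4 + 5*x/4):
  f_t(t,x)  = exp(t/4 + 5*x/4)/4
  f_x(t,x)  = 5*exp(t/4 + 5*x/4)/4
  f_xx(t,x) = 25*exp(t/4 + 5*x/4)/16
Assemble drift = f_t + (1/2) f_xx = 33*exp(t/4 + 5*x/4)/32 and diffusion = f_x = 5*exp(t/4 + 5*x/4)/4. Substituting x = B_t:
  d(exp(5*B_t/4 + t/4)) = (33*exp(5*B_t/4 + t/4)/32) dt + (5*exp(5*B_t/4 + t/4)/4) dB_t.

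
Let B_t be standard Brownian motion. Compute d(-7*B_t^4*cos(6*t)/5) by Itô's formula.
d(-7*B_t^4*cos(6*t)/5) = (42*B_t^2*(B_t^2*sin(6*t) - cos(6*t))/5) dt + (-28*B_t^3*cos(6*t)/5) dB_t

Itô's formula for f(t, x): d f(t, B_t) = (f_t + (1/2) f_xx) dt + f_x dB_t. Compute partials of f(t, x) = -7*x^4*cos(6*t)/5:
  f_t(t,x)  = 42*x^4*sin(6*t)/5
  f_x(t,x)  = -28*x^3*cos(6*t)/5
  f_xx(t,x) = -84*x^2*cos(6*t)/5
Assemble drift = f_t + (1/2) f_xx = 42*x^2*(x^2*sin(6*t) - cos(6*t))/5 and diffusion = f_x = -28*x^3*cos(6*t)/5. Substituting x = B_t:
  d(-7*B_t^4*cos(6*t)/5) = (42*B_t^2*(B_t^2*sin(6*t) - cos(6*t))/5) dt + (-28*B_t^3*cos(6*t)/5) dB_t.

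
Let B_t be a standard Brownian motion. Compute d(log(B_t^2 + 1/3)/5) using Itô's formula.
d(log(B_t^2 + 1/3)/5) = (3*(1 - 3*B_t^2)/(5*(3*B_t^2 + 1)^2)) dt + (6*B_t/(5*(3*B_t^2 + 1))) dB_t

Itô's formula for f(B_t) gives d f(B_t) = f'(B_t) dB_t + (1/2) f''(B_t) dt. Compute derivatives of f(x) = log(x^2 + 1/3)/5:
  f'(x)  = 6*x/(5*(3*x^2 + 1))
  f''(x) = 6*(1 - 3*x^2)/(5*(3*x^2 + 1)^2)
Substitute x = B_t and multiply the f'' term by 1/2:
  drift     = (1/2) * (6*(1 - 3*x^2)/(5*(3*x^2 + 1)^2)) evaluated at B_t = 3*(1 - 3*B_t^2)/(5*(3*B_t^2 + 1)^2)
  diffusion = (6*x/(5*(3*x^2 + 1))) evaluated at B_t = 6*B_t/(5*(3*B_t^2 + 1))
Therefore d(log(B_t^2 + 1/3)/5) = (3*(1 - 3*B_t^2)/(5*(3*B_t^2 + 1)^2)) dt + (6*B_t/(5*(3*B_t^2 + 1))) dB_t.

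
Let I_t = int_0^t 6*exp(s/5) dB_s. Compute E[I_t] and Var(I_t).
E[I_t] = 0; Var(I_t) = 90*exp(2*t/5) - 90

The Itô integral of a deterministic integrand f(s) has mean 0 because each increment f(s) * (B_{s+ds} - B_s) has mean 0. By the Itô isometry:
  Var( int_0^t f(s) dB_s ) = E[ (int_0^t f(s) dB_s)^2 ] = int_0^t f(s)^2 ds.
Here f(s) = 6*exp(s/5), so f(s)^2 = 36*exp(2*s/5). Integrate:
  int_0^t (36*exp(2*s/5)) ds = 90*exp(2*t/5) - 90.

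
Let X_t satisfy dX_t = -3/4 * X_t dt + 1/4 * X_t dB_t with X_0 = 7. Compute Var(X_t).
Var(X_t) = (49*exp(t/16) - 49)*exp(-3*t/2)

For GBM dX = mu X dt + sigma X dB with X_0 = x_0, apply Itô to Y = log X: dY = (mu - sigma^2/2) dt + sigma dB, so Y_t = log(x_0) + (mu - sigma^2/2) t + sigma B_t and hence X_t = x_0 * exp((mu - sigma^2/2) t + sigma B_t).
With mu = -3/4, sigma = 1/4, x_0 = 7, this gives:
  X_t = 7 * exp((-25/32) * t + (1/4) * B_t).
Since sigma*B_t ~ Normal(0, sigma^2 t), E[exp(sigma*B_t)] = exp(sigma^2 t / 2); so E[X_t] = x_0 * exp((mu - sigma^2/2) t) * exp(sigma^2 t / 2) = x_0 * exp(mu t) = 7*exp(-3*t/4).
Var(X_t) = E[X_t^2] - (E[X_t])^2 = x_0^2 * exp(2 mu t) * (exp(sigma^2 t) - 1) = (49*exp(t/16) - 49)*exp(-3*t/2).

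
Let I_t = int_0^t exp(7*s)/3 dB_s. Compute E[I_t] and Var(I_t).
E[I_t] = 0; Var(I_t) = exp(14*t)/126 - 1/126

The Itô integral of a deterministic integrand f(s) has mean 0 because each increment f(s) * (B_{s+ds} - B_s) has mean 0. By the Itô isometry:
  Var( int_0^t f(s) dB_s ) = E[ (int_0^t f(s) dB_s)^2 ] = int_0^t f(s)^2 ds.
Here f(s) = exp(7*s)/3, so f(s)^2 = exp(14*s)/9. Integrate:
  int_0^t (exp(14*s)/9) ds = exp(14*t)/126 - 1/126.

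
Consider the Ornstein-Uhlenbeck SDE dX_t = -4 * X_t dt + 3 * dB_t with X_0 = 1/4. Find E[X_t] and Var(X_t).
E[X_t] = exp(-4*t)/4; Var(X_t) = 9/8 - 9*exp(-8*t)/8

The OU SDE dX = -theta X dt + sigma dB admits the integrating factor exp(theta t): d(exp(theta t) X_t) = sigma exp(theta t) dB_t. Integrating from 0 to t:
  X_t = x_0 * exp(-theta t) + sigma * int_0^t exp(-theta (t-s)) dB_s.
The Itô integral has mean 0 and (by the Itô isometry) variance sigma^2 * int_0^t exp(-2 theta (t - s)) ds = sigma^2 * (1 - exp(-2 theta t)) / (2 theta).
With theta = 4, sigma = 3, x_0 = 1/4:
  E[X_t] = 1/4 * exp(-4 t) = exp(-4*t)/4
  Var(X_t) = (3)^2 * (1 - exp(-2*4 t)) / (2 * 4) = 9/8 - 9*exp(-8*t)/8.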